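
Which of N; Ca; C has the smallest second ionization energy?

Ca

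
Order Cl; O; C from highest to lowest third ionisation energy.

IE_3 is the cost of taking one more electron from the +2 cation: Cl²⁺ still has 5 valence electrons; O²⁺ still has 4 valence electrons; C²⁺ still has 2 valence electrons.
All are still removing valence electrons, so compare the +2 ions as you would atoms: IE_3 generally rises across a period (higher Z_eff) and falls down a group (larger shell), subject to the usual subshell exceptions.
Valence configurations: Cl²⁺ [Ne]3s²3p³, O²⁺ [He]2s²2p², C²⁺ [He]2s².
The numbers (kJ/mol): Cl 3822, O 5300, C 4620.
Hence IE_3: Cl < C < O.

O > C > Cl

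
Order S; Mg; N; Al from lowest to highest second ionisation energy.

Consider each +1 ion: S⁺ still has 5 valence electrons; Mg⁺ still has 1 valence electron; N⁺ still has 4 valence electrons; Al⁺ still has 2 valence electrons.
All are still removing valence electrons, so compare the +1 ions as you would atoms: IE_2 generally rises across a period (higher Z_eff) and falls down a group (larger shell), subject to the usual subshell exceptions.
Valence configurations: S⁺ [Ne]3s²3p³, Mg⁺ [Ne]3s¹, N⁺ [He]2s²2p², Al⁺ [Ne]3s².
Tabulated IE_2 (kJ/mol): S 2252, Mg 1451, N 2856, Al 1817.
Putting it together, IE_2: Mg < Al < S < N.

Mg < Al < S < N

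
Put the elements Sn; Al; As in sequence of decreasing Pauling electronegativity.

As, Sn, Al

Smaller atoms with higher effective nuclear charge are more electronegative.
These span different periods and groups, so the two trends combine.
Sn > Al: period and group pull opposite ways; the across-period shift dominates (1.96 vs 1.61).
As > Sn: relative to Sn, both the across-period and down-group shifts push As's electronegativity up.
Approximate values (Pauling): Al 1.61, As 2.18, Sn 1.96.
So from highest to lowest: As > Sn > Al.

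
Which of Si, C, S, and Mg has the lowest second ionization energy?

After 1 electron has been removed, what remains? Si⁺ still has 3 valence electrons; C⁺ still has 3 valence electrons; S⁺ still has 5 valence electrons; Mg⁺ still has 1 valence electron.
All are still removing valence electrons, so compare the +1 ions as you would atoms: IE_2 generally rises across a period (higher Z_eff) and falls down a group (larger shell), subject to the usual subshell exceptions.
Valence configurations: Si⁺ [Ne]3s²3p¹, C⁺ [He]2s²2p¹, S⁺ [Ne]3s²3p³, Mg⁺ [Ne]3s¹.
The numbers (kJ/mol): Si 1577, C 2353, S 2252, Mg 1451.
So the second ionization energies run Mg < Si < S < C.

Mg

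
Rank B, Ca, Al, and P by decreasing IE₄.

B > Al > Ca > P

The fourth ionization energy removes an electron from the +3 ion. For each element: B³⁺ is the bare [He] core; Ca³⁺ is already 1 electron into the core; Al³⁺ is the bare [Ne] core; P³⁺ still has 2 valence electrons.
Breaking into a closed-shell core is much more expensive than removing a leftover valence electron — Ca, Al and B have the largest IE_4 here.
The numbers (kJ/mol): B 25026, Ca 6491, Al 11577, P 4964.
Overall IE_4 order: P < Ca < Al < B.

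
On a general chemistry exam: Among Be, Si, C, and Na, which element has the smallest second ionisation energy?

Si

After 1 electron has been removed, what remains? Be⁺ still has 1 valence electron; Si⁺ still has 3 valence electrons; C⁺ still has 3 valence electrons; Na⁺ is the bare [Ne] core.
Breaking into a closed-shell core is much more expensive than removing a leftover valence electron — Na has the largest IE_2 here.
Valence configurations: Be⁺ [He]2s¹, Si⁺ [Ne]3s²3p¹, C⁺ [He]2s²2p¹.
Approximate IE_2 values (kJ/mol): Be 1757, Si 1577, C 2353, Na 4562.
Putting it together, IE_2: Si < Be < C < Na.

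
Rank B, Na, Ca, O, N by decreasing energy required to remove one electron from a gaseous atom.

B is in period 2, group 13; N is in period 2, group 15; O is in period 2, group 16; Na is in period 3, group 1; Ca is in period 4, group 2.
Across a period the outer electron is held more tightly (higher IE₁); down a group it sits in a higher shell, more shielded, and comes off more easily.
These span different periods and groups, so the two trends combine.
Ca > Na: period and group pull opposite ways; the across-period shift dominates (590 vs 496 kJ/mol).
B > Ca: relative to Ca, both the across-period and down-group shifts push B's first ionization energy up.
O > B: both are in period 2; the period trend gives O the larger value.
N > O: this pair runs against the simple trend — see the exception note.
Note the exception: N has a higher first ionization energy than O, contrary to the simple trend — pairing an electron in O's 2p⁴ costs repulsion energy, so O ionizes more easily than half-filled N (2p³).
Tabulated first ionization energy (kJ/mol): B 801, N 1402, O 1314, Na 496, Ca 590.
So from highest to lowest: N > O > B > Ca > Na.

N, O, B, Ca, Na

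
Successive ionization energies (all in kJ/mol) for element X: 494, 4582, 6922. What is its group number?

Group 1

Look for the largest jump between consecutive ionization energies: IE2/IE1 ≈ 9.3, far larger than any earlier ratio.
That jump marks the point where a core electron is being removed. So the atom has 1 valence electron.
A main-group element with 1 valence electron is in group 1.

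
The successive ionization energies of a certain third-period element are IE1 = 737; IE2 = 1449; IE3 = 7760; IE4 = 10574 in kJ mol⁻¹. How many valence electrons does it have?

2

Look for the largest jump between consecutive ionization energies: IE3/IE2 ≈ 5.4, far larger than any earlier ratio.
That jump marks the point where a core electron is being removed. So the atom has 2 valence electrons.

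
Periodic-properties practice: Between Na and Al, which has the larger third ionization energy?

IE_3 is the cost of taking one more electron from the +2 cation: Na²⁺ is already 1 electron into the core; Al²⁺ still has 1 valence electron.
Breaking into a closed-shell core is much more expensive than removing a leftover valence electron — Na has the largest IE_3 here.
The numbers (kJ/mol): Na 6910, Al 2745.
Overall IE_3 order: Al < Na.

Na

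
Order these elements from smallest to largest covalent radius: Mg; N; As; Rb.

N < As < Mg < Rb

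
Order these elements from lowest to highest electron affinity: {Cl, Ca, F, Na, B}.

B is in period 2, group 13; F is in period 2, group 17; Na is in period 3, group 1; Cl is in period 3, group 17; Ca is in period 4, group 2.
EA tends to increase across a period and decrease down a group, though the pattern is less regular than for IE or radius.
Neither a single period nor a single group — weigh both effects.
B > Ca: both effects reinforce here, so B is clearly the higher of the two.
Na > B: this pair runs against the simple trend — see the exception note.
F > Na: both effects reinforce here, so F is clearly the higher of the two.
Cl > F: this pair runs against the simple trend — see the exception note.
Note the exception: Na has a higher electron affinity than B, contrary to the simple trend — B's ns²np¹ configuration gives only a small electron affinity — the sparsely filled np subshell binds an added electron weakly.
Note the exception: Cl has a higher electron affinity than F, contrary to the simple trend — F's small 2p subshell makes the incoming electron feel strong e⁻–e⁻ repulsion, so Cl actually releases more energy on gaining an electron.
For reference (kJ/mol): B 27, F 328, Na 53, Cl 349, Ca 2.
So from lowest to highest: Ca < B < Na < F < Cl.

Ca, B, Na, F, Cl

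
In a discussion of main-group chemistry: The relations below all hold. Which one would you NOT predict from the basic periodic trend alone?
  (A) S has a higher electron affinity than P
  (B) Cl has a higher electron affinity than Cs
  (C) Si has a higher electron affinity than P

(C)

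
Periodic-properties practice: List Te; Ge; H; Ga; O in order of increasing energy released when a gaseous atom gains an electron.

H is in period 1, group 1; O is in period 2, group 16; Ga is in period 4, group 13; Ge is in period 4, group 14; Te is in period 5, group 16.
Atoms with high Z_eff and room in the valence shell (especially the halogens) have the most exothermic electron affinities.
Here both period and group differ, so the two effects have to be weighed against each other.
H > Ga: period and group pull opposite ways; the down-group shift dominates (73 vs 29 kJ/mol).
Ge > H: period and group pull opposite ways; the across-period shift dominates (119 vs 73 kJ/mol).
O > Ge: relative to Ge, both the across-period and down-group shifts push O's electron affinity up.
Te > O: this pair runs against the simple trend — see the exception note.
Note the exception: Te has a higher electron affinity than O, contrary to the simple trend — O's compact 2p subshell gives strong electron–electron repulsion on the added electron.
Approximate values (kJ/mol): H 73, O 141, Ga 29, Ge 119, Te 190.
So from lowest to highest: Ga < H < Ge < O < Te.

Ga, H, Ge, O, Te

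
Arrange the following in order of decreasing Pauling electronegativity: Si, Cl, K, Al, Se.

Cl > Se > Si > Al > K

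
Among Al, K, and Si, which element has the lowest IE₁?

Al is in period 3, group 13; Si is in period 3, group 14; K is in period 4, group 1.
Across a period the outer electron is held more tightly (higher IE₁); down a group it sits in a higher shell, more shielded, and comes off more easily.
These span different periods and groups, so the two trends combine.
Al > K: relative to K, both the across-period and down-group shifts push Al's first ionization energy up.
Si > Al: Si lies to the right of Al in period 3, so the across-period effect alone puts Si higher.
Tabulated first ionization energy (kJ/mol): Al 578, Si 786, K 419.
The lowest IE₁ among these belongs to K.

K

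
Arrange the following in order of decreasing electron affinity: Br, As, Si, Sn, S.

Br > S > Si > Sn > As

Si is in period 3, group 14; S is in period 3, group 16; As is in period 4, group 15; Br is in period 4, group 17; Sn is in period 5, group 14.
Atoms with high Z_eff and room in the valence shell (especially the halogens) have the most exothermic electron affinities.
Here both period and group differ, so the two effects have to be weighed against each other.
Sn > As: this pair runs against the simple trend — see the exception note.
Si > Sn: they share group 14; the group trend gives Si the larger value.
S > Si: both are in period 3; the period trend gives S the larger value.
Br > S: period and group pull opposite ways; the across-period shift dominates (325 vs 200 kJ/mol).
Note the exception: Sn has a higher electron affinity than As, contrary to the simple trend — adding an electron to As's half-filled np³ subshell costs electron-pairing energy.
For reference (kJ/mol): Si 134, S 200, As 78, Br 325, Sn 107.
So from highest to lowest: Br > S > Si > Sn > As.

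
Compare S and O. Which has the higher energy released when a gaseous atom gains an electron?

S

O is in period 2, group 16; S is in period 3, group 16.
Electron affinity generally becomes more exothermic across a period toward the halogens and less exothermic down a group.
All are in group 16; the group trend (electron affinity increases up the group) applies, with the exception below.
Note the exception: S has a higher electron affinity than O, contrary to the simple trend — the compact 2p subshell of O repels the added electron more than S's larger 3p does.
Tabulated electron affinity (kJ/mol): O 141, S 200.
So S has the higher energy released when a gaseous atom gains an electron (S > O).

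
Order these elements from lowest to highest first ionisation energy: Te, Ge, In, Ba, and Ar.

Ar is in period 3, group 18; Ge is in period 4, group 14; In is in period 5, group 13; Te is in period 5, group 16; Ba is in period 6, group 2.
Removing the outermost electron gets harder across a period and easier down a group.
Neither a single period nor a single group — weigh both effects.
In > Ba: both effects reinforce here, so In is clearly the higher of the two.
Ge > In: both effects reinforce here, so Ge is clearly the higher of the two.
Te > Ge: the two effects oppose for this pair; the across-period effect wins (869 vs 762 kJ/mol).
Ar > Te: relative to Te, both the across-period and down-group shifts push Ar's first ionization energy up.
For reference (kJ/mol): Ar 1521, Ge 762, In 558, Te 869, Ba 503.
So from lowest to highest: Ba < In < Ge < Te < Ar.

Ba < In < Ge < Te < Ar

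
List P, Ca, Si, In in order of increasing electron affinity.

Ca < In < P < Si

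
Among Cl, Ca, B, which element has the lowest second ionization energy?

Ca

Consider each +1 ion: Cl⁺ still has 6 valence electrons; Ca⁺ still has 1 valence electron; B⁺ still has 2 valence electrons.
All are still removing valence electrons, so compare the +1 ions as you would atoms: IE_2 generally rises across a period (higher Z_eff) and falls down a group (larger shell), subject to the usual subshell exceptions.
Valence configurations: Cl⁺ [Ne]3s²3p⁴, Ca⁺ [Ar]4s¹, B⁺ [He]2s².
Approximate IE_2 values (kJ/mol): Cl 2298, Ca 1145, B 2427.
So the second ionization energies run Ca < Cl < B.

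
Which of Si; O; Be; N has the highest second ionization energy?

IE_2 is the cost of taking one more electron from the +1 cation: Si⁺ still has 3 valence electrons; O⁺ still has 5 valence electrons; Be⁺ still has 1 valence electron; N⁺ still has 4 valence electrons.
All are still removing valence electrons, so compare the +1 ions as you would atoms: IE_2 generally rises across a period (higher Z_eff) and falls down a group (larger shell), subject to the usual subshell exceptions.
Valence configurations: Si⁺ [Ne]3s²3p¹, O⁺ [He]2s²2p³, Be⁺ [He]2s¹, N⁺ [He]2s²2p².
The numbers (kJ/mol): Si 1577, O 3388, Be 1757, N 2856.
So the second ionization energies run Si < Be < N < O.

O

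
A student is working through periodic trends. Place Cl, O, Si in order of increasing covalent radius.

Across a period the added protons contract the valence shell; down a group each new principal shell makes the atom larger.
These span different periods and groups, so the two trends combine.
Cl > O: period and group pull opposite ways; the down-group shift dominates (99 vs 63 pm).
Si > Cl: both are in period 3; the period trend gives Si the larger value.
Tabulated atomic radius (pm): O 63, Si 116, Cl 99.
So from smallest to largest: O < Cl < Si.

O, Cl, Si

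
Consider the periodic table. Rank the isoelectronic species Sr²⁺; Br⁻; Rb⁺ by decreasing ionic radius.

All of these have 36 electrons, so size is governed by nuclear charge alone: the more protons, the stronger the pull on the same electron cloud, and the smaller the ion.
Nuclear charges: Sr²⁺ (Z=38), Rb⁺ (Z=37), Br⁻ (Z=35).
Largest to smallest: Br⁻ > Rb⁺ > Sr²⁺.

Br⁻ > Rb⁺ > Sr²⁺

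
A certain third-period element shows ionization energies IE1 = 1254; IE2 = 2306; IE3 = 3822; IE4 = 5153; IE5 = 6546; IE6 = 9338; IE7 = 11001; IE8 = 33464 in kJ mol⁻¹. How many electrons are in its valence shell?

7

Look for the largest jump between consecutive ionization energies: IE8/IE7 ≈ 3.0, far larger than any earlier ratio.
That jump marks the point where a core electron is being removed. So the atom has 7 valence electrons.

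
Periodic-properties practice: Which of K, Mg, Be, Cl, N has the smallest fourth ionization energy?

Consider each +3 ion: K³⁺ is already 2 electrons into the core; Mg³⁺ is already 1 electron into the core; Be³⁺ is already 1 electron into the core; Cl³⁺ still has 4 valence electrons; N³⁺ still has 2 valence electrons.
Usually core removal costs more than valence removal, but here the competition is close: a tightly held n=2 valence electron can cost more to remove than an n=3 core electron, so the actual values have to decide it.
Valence configurations: Cl³⁺ [Ne]3s²3p², N³⁺ [He]2s².
Approximate IE_4 values (kJ/mol): K 5877, Mg 10543, Be 21007, Cl 5159, N 7475.
Overall IE_4 order: Cl < K < N < Mg < Be.

Cl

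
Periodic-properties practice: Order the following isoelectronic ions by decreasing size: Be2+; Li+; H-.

H- > Li+ > Be2+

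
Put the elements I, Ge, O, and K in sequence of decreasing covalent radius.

K, I, Ge, O

O is in period 2, group 16; K is in period 4, group 1; Ge is in period 4, group 14; I is in period 5, group 17.
Radius decreases left→right (rising Z_eff, same n) and increases top→bottom (higher n).
Here both period and group differ, so the two effects have to be weighed against each other.
Ge > O: both effects reinforce here, so Ge is clearly the larger of the two.
I > Ge: the two effects oppose for this pair; the down-group effect wins (133 vs 121 pm).
K > I: period and group pull opposite ways; the across-period shift dominates (196 vs 133 pm).
Tabulated atomic radius (pm): O 63, K 196, Ge 121, I 133.
So from largest to smallest: K > I > Ge > O.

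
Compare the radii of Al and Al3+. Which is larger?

Forming Al3+ removes 3 electrons from Al. Fewer electrons for the same nuclear charge means less shielding and a higher Z_eff on the remaining electrons, and for main-group metals the entire outer shell is lost.
A cation is smaller than its parent atom: Al3+ < Al.

Al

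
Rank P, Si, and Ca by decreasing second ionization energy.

P > Si > Ca

The second ionization energy removes an electron from the +1 ion. For each element: P⁺ still has 4 valence electrons; Si⁺ still has 3 valence electrons; Ca⁺ still has 1 valence electron.
All are still removing valence electrons, so compare the +1 ions as you would atoms: IE_2 generally rises across a period (higher Z_eff) and falls down a group (larger shell), subject to the usual subshell exceptions.
Valence configurations: P⁺ [Ne]3s²3p², Si⁺ [Ne]3s²3p¹, Ca⁺ [Ar]4s¹.
Tabulated IE_2 (kJ/mol): P 1907, Si 1577, Ca 1145.
Putting it together, IE_2: Ca < Si < P.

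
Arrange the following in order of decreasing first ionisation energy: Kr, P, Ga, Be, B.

Kr > P > Be > B > Ga

Be is in period 2, group 2; B is in period 2, group 13; P is in period 3, group 15; Ga is in period 4, group 13; Kr is in period 4, group 18.
Removing the outermost electron gets harder across a period and easier down a group.
Neither a single period nor a single group — weigh both effects.
B > Ga: they share group 13; the group trend gives B the larger value.
Be > B: this pair runs against the simple trend — see the exception note.
P > Be: period and group pull opposite ways; the across-period shift dominates (1012 vs 900 kJ/mol).
Kr > P: period and group pull opposite ways; the across-period shift dominates (1351 vs 1012 kJ/mol).
Note the exception: Be has a higher first ionization energy than B, contrary to the simple trend — removing B's lone 2p electron is easier than breaking Be's filled 2s².
Tabulated first ionization energy (kJ/mol): Be 900, B 801, P 1012, Ga 579, Kr 1351.
So from highest to lowest: Kr > P > Be > B > Ga.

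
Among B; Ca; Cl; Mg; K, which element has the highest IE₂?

K

After 1 electron has been removed, what remains? B⁺ still has 2 valence electrons; Ca⁺ still has 1 valence electron; Cl⁺ still has 6 valence electrons; Mg⁺ still has 1 valence electron; K⁺ is the bare [Ar] core.
Pulling an electron out of a noble-gas core costs far more than removing a remaining valence electron, so K sits at the high end of IE_2.
Valence configurations: B⁺ [He]2s², Ca⁺ [Ar]4s¹, Cl⁺ [Ne]3s²3p⁴, Mg⁺ [Ne]3s¹.
Approximate IE_2 values (kJ/mol): B 2427, Ca 1145, Cl 2298, Mg 1451, K 3052.
Overall IE_2 order: Ca < Mg < Cl < B < K.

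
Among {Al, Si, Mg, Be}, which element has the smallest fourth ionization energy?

The fourth ionization energy removes an electron from the +3 ion. For each element: Al³⁺ is the bare [Ne] core; Si³⁺ still has 1 valence electron; Mg³⁺ is already 1 electron into the core; Be³⁺ is already 1 electron into the core.
Breaking into a closed-shell core is much more expensive than removing a leftover valence electron — Mg, Al and Be have the largest IE_4 here.
Tabulated IE_4 (kJ/mol): Al 11577, Si 4356, Mg 10543, Be 21007.
So the fourth ionization energies run Si < Mg < Al < Be.

Si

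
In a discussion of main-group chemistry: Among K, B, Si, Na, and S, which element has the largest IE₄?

B

Consider each +3 ion: K³⁺ is already 2 electrons into the core; B³⁺ is the bare [He] core; Si³⁺ still has 1 valence electron; Na³⁺ is already 2 electrons into the core; S³⁺ still has 3 valence electrons.
Pulling an electron out of a noble-gas core costs far more than removing a remaining valence electron, so K, Na and B sit at the high end of IE_4.
Valence configurations: Si³⁺ [Ne]3s¹, S³⁺ [Ne]3s²3p¹.
Tabulated IE_4 (kJ/mol): K 5877, B 25026, Si 4356, Na 9543, S 4556.
So the fourth ionization energies run Si < S < K < Na < B.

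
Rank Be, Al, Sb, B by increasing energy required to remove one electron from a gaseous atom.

Al < B < Sb < Be

Across a period the outer electron is held more tightly (higher IE₁); down a group it sits in a higher shell, more shielded, and comes off more easily.
These span different periods and groups, so the two trends combine.
B > Al: they share group 13; the group trend gives B the larger value.
Sb > B: the two effects oppose for this pair; the across-period effect wins (831 vs 801 kJ/mol).
Be > Sb: period and group pull opposite ways; the down-group shift dominates (900 vs 831 kJ/mol).
Note the exception: Be has a higher first ionization energy than B, contrary to the simple trend — removing B's lone 2p electron is easier than breaking Be's filled 2s².
Approximate values (kJ/mol): Be 900, B 801, Al 578, Sb 831.
So from lowest to highest: Al < B < Sb < Be.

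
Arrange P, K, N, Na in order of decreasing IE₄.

Na > N > K > P

Consider each +3 ion: P³⁺ still has 2 valence electrons; K³⁺ is already 2 electrons into the core; N³⁺ still has 2 valence electrons; Na³⁺ is already 2 electrons into the core.
Usually core removal costs more than valence removal, but here the competition is close: a tightly held n=2 valence electron can cost more to remove than an n=3 core electron, so the actual values have to decide it.
Valence configurations: P³⁺ [Ne]3s², N³⁺ [He]2s².
The numbers (kJ/mol): P 4964, K 5877, N 7475, Na 9543.
Hence IE_4: P < K < N < Na.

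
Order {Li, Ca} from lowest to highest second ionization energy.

Ca < Li

After 1 electron has been removed, what remains? Li⁺ is the bare [He] core; Ca⁺ still has 1 valence electron.
Pulling an electron out of a noble-gas core costs far more than removing a remaining valence electron, so Li sits at the high end of IE_2.
Approximate IE_2 values (kJ/mol): Li 7298, Ca 1145.
Overall IE_2 order: Ca < Li.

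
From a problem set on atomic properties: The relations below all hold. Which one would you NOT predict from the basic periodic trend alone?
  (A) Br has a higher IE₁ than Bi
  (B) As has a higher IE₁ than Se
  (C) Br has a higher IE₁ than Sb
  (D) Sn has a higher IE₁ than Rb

The general trend: IE₁ increases across a period and decreases down a group.
(A) Br (period 4, group 17) vs Bi (period 6, group 15): the stated order agrees with the simple trend.
(B) As (period 4, group 15) vs Se (period 4, group 16): the stated order contradicts the simple trend.
(C) Br (period 4, group 17) vs Sb (period 5, group 15): the stated order agrees with the simple trend.
(D) Sn (period 5, group 14) vs Rb (period 5, group 1): the stated order agrees with the simple trend.
The exception is (B): Se (4p⁴) ionizes more easily than half-filled As (4p³).

(B)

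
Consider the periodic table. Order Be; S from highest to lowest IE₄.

Be, S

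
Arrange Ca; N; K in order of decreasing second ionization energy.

K > N > Ca

After 1 electron has been removed, what remains? Ca⁺ still has 1 valence electron; N⁺ still has 4 valence electrons; K⁺ is the bare [Ar] core.
Breaking into a closed-shell core is much more expensive than removing a leftover valence electron — K has the largest IE_2 here.
Valence configurations: Ca⁺ [Ar]4s¹, N⁺ [He]2s²2p².
The numbers (kJ/mol): Ca 1145, N 2856, K 3052.
So the second ionization energies run Ca < N < K.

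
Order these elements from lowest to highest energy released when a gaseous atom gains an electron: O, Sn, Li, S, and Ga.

Ga, Li, Sn, O, S

Li is in period 2, group 1; O is in period 2, group 16; S is in period 3, group 16; Ga is in period 4, group 13; Sn is in period 5, group 14.
EA tends to increase across a period and decrease down a group, though the pattern is less regular than for IE or radius.
These span different periods and groups, so the two trends combine.
Li > Ga: the two effects oppose for this pair; the down-group effect wins (60 vs 29 kJ/mol).
Sn > Li: the two effects oppose for this pair; the across-period effect wins (107 vs 60 kJ/mol).
O > Sn: both effects reinforce here, so O is clearly the higher of the two.
S > O: this pair runs against the simple trend — see the exception note.
Note the exception: S has a higher electron affinity than O, contrary to the simple trend — the compact 2p subshell of O repels the added electron more than S's larger 3p does.
Approximate values (kJ/mol): Li 60, O 141, S 200, Ga 29, Sn 107.
So from lowest to highest: Ga < Li < Sn < O < S.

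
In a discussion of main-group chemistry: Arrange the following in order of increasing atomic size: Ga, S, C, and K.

C, S, Ga, K

C is in period 2, group 14; S is in period 3, group 16; K is in period 4, group 1; Ga is in period 4, group 13.
Radius decreases left→right (rising Z_eff, same n) and increases top→bottom (higher n).
Here both period and group differ, so the two effects have to be weighed against each other.
S > C: period and group pull opposite ways; the down-group shift dominates (103 vs 75 pm).
Ga > S: both effects reinforce here, so Ga is clearly the larger of the two.
K > Ga: both are in period 4; the period trend gives K the larger value.
Approximate values (pm): C 75, S 103, K 196, Ga 124.
So from smallest to largest: C < S < Ga < K.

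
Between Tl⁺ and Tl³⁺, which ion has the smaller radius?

Tl³⁺

Both ions have Z = 81 protons, but Tl³⁺ has lost more electrons, so its remaining electrons feel a larger effective nuclear charge per electron and are pulled in more tightly.
Higher positive charge → smaller ion, so Tl⁺ > Tl³⁺.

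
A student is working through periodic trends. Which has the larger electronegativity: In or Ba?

In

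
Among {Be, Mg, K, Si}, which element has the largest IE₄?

The fourth ionization energy removes an electron from the +3 ion. For each element: Be³⁺ is already 1 electron into the core; Mg³⁺ is already 1 electron into the core; K³⁺ is already 2 electrons into the core; Si³⁺ still has 1 valence electron.
Pulling an electron out of a noble-gas core costs far more than removing a remaining valence electron, so K, Mg and Be sit at the high end of IE_4.
Approximate IE_4 values (kJ/mol): Be 21007, Mg 10543, K 5877, Si 4356.
Putting it together, IE_4: Si < K < Mg < Be.

Be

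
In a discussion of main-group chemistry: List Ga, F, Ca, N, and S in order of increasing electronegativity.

EN rises left→right (higher Z_eff, smaller atoms) and falls top→bottom (larger, more shielded atoms).
Neither a single period nor a single group — weigh both effects.
Ga > Ca: both are in period 4; the period trend gives Ga the larger value.
S > Ga: relative to Ga, both the across-period and down-group shifts push S's electronegativity up.
N > S: the two effects oppose for this pair; the down-group effect wins (3.04 vs 2.58).
F > N: F lies to the right of N in period 2, so the across-period effect alone puts F higher.
Approximate values (Pauling): N 3.04, F 3.98, S 2.58, Ca 1.00, Ga 1.81.
So from lowest to highest: Ca < Ga < S < N < F.

Ca < Ga < S < N < F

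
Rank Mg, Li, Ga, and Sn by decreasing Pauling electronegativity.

Li is in period 2, group 1; Mg is in period 3, group 2; Ga is in period 4, group 13; Sn is in period 5, group 14.
EN rises left→right (higher Z_eff, smaller atoms) and falls top→bottom (larger, more shielded atoms).
These sit on a diagonal, where the across-period and down-group effects partly cancel.
Mg > Li: period and group pull opposite ways; the across-period shift dominates (1.31 vs 0.98).
Ga > Mg: period and group pull opposite ways; the across-period shift dominates (1.81 vs 1.31).
Sn > Ga: period and group pull opposite ways; the across-period shift dominates (1.96 vs 1.81).
Tabulated electronegativity (Pauling): Li 0.98, Mg 1.31, Ga 1.81, Sn 1.96.
So from highest to lowest: Sn > Ga > Mg > Li.

Sn > Ga > Mg > Li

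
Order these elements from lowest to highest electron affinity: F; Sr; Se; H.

Sr, H, Se, F

H is in period 1, group 1; F is in period 2, group 17; Se is in period 4, group 16; Sr is in period 5, group 2.
EA tends to increase across a period and decrease down a group, though the pattern is less regular than for IE or radius.
Neither a single period nor a single group — weigh both effects.
H > Sr: period and group pull opposite ways; the down-group shift dominates (73 vs 5 kJ/mol).
Se > H: period and group pull opposite ways; the across-period shift dominates (195 vs 73 kJ/mol).
F > Se: relative to Se, both the across-period and down-group shifts push F's electron affinity up.
For reference (kJ/mol): H 73, F 328, Se 195, Sr 5.
So from lowest to highest: Sr < H < Se < F.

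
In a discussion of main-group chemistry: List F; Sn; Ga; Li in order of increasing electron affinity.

Ga < Li < Sn < F

Li is in period 2, group 1; F is in period 2, group 17; Ga is in period 4, group 13; Sn is in period 5, group 14.
EA tends to increase across a period and decrease down a group, though the pattern is less regular than for IE or radius.
Here both period and group differ, so the two effects have to be weighed against each other.
Li > Ga: period and group pull opposite ways; the down-group shift dominates (60 vs 29 kJ/mol).
Sn > Li: the two effects oppose for this pair; the across-period effect wins (107 vs 60 kJ/mol).
F > Sn: relative to Sn, both the across-period and down-group shifts push F's electron affinity up.
For reference (kJ/mol): Li 60, F 328, Ga 29, Sn 107.
So from lowest to highest: Ga < Li < Sn < F.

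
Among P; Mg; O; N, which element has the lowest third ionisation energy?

P

IE_3 is the cost of taking one more electron from the +2 cation: P²⁺ still has 3 valence electrons; Mg²⁺ is the bare [Ne] core; O²⁺ still has 4 valence electrons; N²⁺ still has 3 valence electrons.
Breaking into a closed-shell core is much more expensive than removing a leftover valence electron — Mg has the largest IE_3 here.
Valence configurations: P²⁺ [Ne]3s²3p¹, O²⁺ [He]2s²2p², N²⁺ [He]2s²2p¹.
Tabulated IE_3 (kJ/mol): P 2914, Mg 7733, O 5300, N 4578.
Hence IE_3: P < N < O < Mg.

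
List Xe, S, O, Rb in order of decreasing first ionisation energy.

O > Xe > S > Rb

Across a period the outer electron is held more tightly (higher IE₁); down a group it sits in a higher shell, more shielded, and comes off more easily.
Here both period and group differ, so the two effects have to be weighed against each other.
S > Rb: relative to Rb, both the across-period and down-group shifts push S's first ionization energy up.
Xe > S: period and group pull opposite ways; the across-period shift dominates (1170 vs 1000 kJ/mol).
O > Xe: period and group pull opposite ways; the down-group shift dominates (1314 vs 1170 kJ/mol).
Tabulated first ionization energy (kJ/mol): O 1314, S 1000, Rb 403, Xe 1170.
So from highest to lowest: O > Xe > S > Rb.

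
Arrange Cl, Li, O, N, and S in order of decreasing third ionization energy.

IE_3 is the cost of taking one more electron from the +2 cation: Cl²⁺ still has 5 valence electrons; Li²⁺ is already 1 electron into the core; O²⁺ still has 4 valence electrons; N²⁺ still has 3 valence electrons; S²⁺ still has 4 valence electrons.
Core electrons are held far more tightly than valence electrons, so Li tops the IE_3 order.
Valence configurations: Cl²⁺ [Ne]3s²3p³, O²⁺ [He]2s²2p², N²⁺ [He]2s²2p¹, S²⁺ [Ne]3s²3p².
Approximate IE_3 values (kJ/mol): Cl 3822, Li 11815, O 5300, N 4578, S 3357.
Overall IE_3 order: S < Cl < N < O < Li.

Li > O > N > Cl > S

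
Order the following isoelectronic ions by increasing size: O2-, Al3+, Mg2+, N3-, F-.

Al3+ < Mg2+ < F- < O2- < N3-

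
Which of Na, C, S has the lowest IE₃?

After 2 electrons have been removed, what remains? Na²⁺ is already 1 electron into the core; C²⁺ still has 2 valence electrons; S²⁺ still has 4 valence electrons.
Pulling an electron out of a noble-gas core costs far more than removing a remaining valence electron, so Na sits at the high end of IE_3.
Valence configurations: C²⁺ [He]2s², S²⁺ [Ne]3s²3p².
Approximate IE_3 values (kJ/mol): Na 6910, C 4620, S 3357.
Putting it together, IE_3: S < C < Na.

S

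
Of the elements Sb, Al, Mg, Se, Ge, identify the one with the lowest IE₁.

Al

Mg is in period 3, group 2; Al is in period 3, group 13; Ge is in period 4, group 14; Se is in period 4, group 16; Sb is in period 5, group 15.
IE₁ increases left→right with effective nuclear charge and decreases top→bottom as the valence shell moves farther out.
Neither a single period nor a single group — weigh both effects.
Mg > Al: this pair runs against the simple trend — see the exception note.
Ge > Mg: the two effects oppose for this pair; the across-period effect wins (762 vs 738 kJ/mol).
Sb > Ge: the two effects oppose for this pair; the across-period effect wins (831 vs 762 kJ/mol).
Se > Sb: both effects reinforce here, so Se is clearly the higher of the two.
Note the exception: Mg has a higher first ionization energy than Al, contrary to the simple trend — Al's single 3p electron is easier to remove than one from Mg's filled 3s².
For reference (kJ/mol): Mg 738, Al 578, Ge 762, Se 941, Sb 831.
The lowest IE₁ among these belongs to Al.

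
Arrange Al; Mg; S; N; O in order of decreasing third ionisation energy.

IE_3 is the cost of taking one more electron from the +2 cation: Al²⁺ still has 1 valence electron; Mg²⁺ is the bare [Ne] core; S²⁺ still has 4 valence electrons; N²⁺ still has 3 valence electrons; O²⁺ still has 4 valence electrons.
Core electrons are held far more tightly than valence electrons, so Mg tops the IE_3 order.
Valence configurations: Al²⁺ [Ne]3s¹, S²⁺ [Ne]3s²3p², N²⁺ [He]2s²2p¹, O²⁺ [He]2s²2p².
Tabulated IE_3 (kJ/mol): Al 2745, Mg 7733, S 3357, N 4578, O 5300.
Hence IE_3: Al < S < N < O < Mg.

Mg, O, N, S, Al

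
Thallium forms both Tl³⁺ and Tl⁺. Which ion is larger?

Tl⁺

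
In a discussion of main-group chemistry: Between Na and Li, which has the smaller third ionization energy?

Na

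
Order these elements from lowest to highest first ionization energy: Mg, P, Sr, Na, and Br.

Na is in period 3, group 1; Mg is in period 3, group 2; P is in period 3, group 15; Br is in period 4, group 17; Sr is in period 5, group 2.
First ionization energy rises across a period (greater Z_eff holds electrons more tightly) and falls down a group (valence electrons are farther from the nucleus).
Here both period and group differ, so the two effects have to be weighed against each other.
Sr > Na: the two effects oppose for this pair; the across-period effect wins (550 vs 496 kJ/mol).
Mg > Sr: they share group 2; the group trend gives Mg the larger value.
P > Mg: P lies to the right of Mg in period 3, so the across-period effect alone puts P higher.
Br > P: the two effects oppose for this pair; the across-period effect wins (1140 vs 1012 kJ/mol).
Approximate values (kJ/mol): Na 496, Mg 738, P 1012, Br 1140, Sr 550.
So from lowest to highest: Na < Sr < Mg < P < Br.

Na < Sr < Mg < P < Br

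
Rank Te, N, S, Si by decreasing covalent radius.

Across a period the added protons contract the valence shell; down a group each new principal shell makes the atom larger.
These span different periods and groups, so the two trends combine.
S > N: the two effects oppose for this pair; the down-group effect wins (103 vs 71 pm).
Si > S: both are in period 3; the period trend gives Si the larger value.
Te > Si: the two effects oppose for this pair; the down-group effect wins (136 vs 116 pm).
Tabulated atomic radius (pm): N 71, Si 116, S 103, Te 136.
So from largest to smallest: Te > Si > S > N.

Te > Si > S > N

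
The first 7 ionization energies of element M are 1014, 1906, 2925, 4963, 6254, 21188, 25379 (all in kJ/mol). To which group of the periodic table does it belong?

Group 15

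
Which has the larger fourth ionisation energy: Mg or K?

Mg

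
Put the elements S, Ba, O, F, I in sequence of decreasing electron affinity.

F > I > S > O > Ba

O is in period 2, group 16; F is in period 2, group 17; S is in period 3, group 16; I is in period 5, group 17; Ba is in period 6, group 2.
Adding an electron releases more energy for atoms nearer the top right (short of the noble gases).
These span different periods and groups, so the two trends combine.
O > Ba: relative to Ba, both the across-period and down-group shifts push O's electron affinity up.
S > O: this pair runs against the simple trend — see the exception note.
I > S: period and group pull opposite ways; the across-period shift dominates (295 vs 200 kJ/mol).
F > I: they share group 17; the group trend gives F the larger value.
Note the exception: S has a higher electron affinity than O, contrary to the simple trend — the compact 2p subshell of O repels the added electron more than S's larger 3p does.
Approximate values (kJ/mol): O 141, F 328, S 200, I 295, Ba 14.
So from highest to lowest: F > I > S > O > Ba.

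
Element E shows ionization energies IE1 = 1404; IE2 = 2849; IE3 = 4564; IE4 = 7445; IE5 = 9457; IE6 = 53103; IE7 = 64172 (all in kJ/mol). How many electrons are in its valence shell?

Look for the largest jump between consecutive ionization energies: IE6/IE5 ≈ 5.6, far larger than any earlier ratio.
That jump marks the point where a core electron is being removed. So the atom has 5 valence electrons.

5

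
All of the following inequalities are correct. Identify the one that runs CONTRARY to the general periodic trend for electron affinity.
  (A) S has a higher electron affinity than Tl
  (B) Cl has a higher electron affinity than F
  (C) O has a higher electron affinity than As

(B)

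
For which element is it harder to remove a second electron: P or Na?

The second ionization energy removes an electron from the +1 ion. For each element: P⁺ still has 4 valence electrons; Na⁺ is the bare [Ne] core.
Core electrons are held far more tightly than valence electrons, so Na tops the IE_2 order.
Approximate IE_2 values (kJ/mol): P 1907, Na 4562.
Hence IE_2: P < Na.

Na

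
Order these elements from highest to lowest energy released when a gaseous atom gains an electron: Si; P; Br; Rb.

Br > Si > P > Rb

Si is in period 3, group 14; P is in period 3, group 15; Br is in period 4, group 17; Rb is in period 5, group 1.
Electron affinity generally becomes more exothermic across a period toward the halogens and less exothermic down a group.
Here both period and group differ, so the two effects have to be weighed against each other.
P > Rb: relative to Rb, both the across-period and down-group shifts push P's electron affinity up.
Si > P: this pair runs against the simple trend — see the exception note.
Br > Si: the two effects oppose for this pair; the across-period effect wins (325 vs 134 kJ/mol).
Note the exception: Si has a higher electron affinity than P, contrary to the simple trend — adding an electron to P's half-filled 3p³ is unfavourable, so Si (3p²) has the more exothermic EA.
Approximate values (kJ/mol): Si 134, P 72, Br 325, Rb 47.
So from highest to lowest: Br > Si > P > Rb.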